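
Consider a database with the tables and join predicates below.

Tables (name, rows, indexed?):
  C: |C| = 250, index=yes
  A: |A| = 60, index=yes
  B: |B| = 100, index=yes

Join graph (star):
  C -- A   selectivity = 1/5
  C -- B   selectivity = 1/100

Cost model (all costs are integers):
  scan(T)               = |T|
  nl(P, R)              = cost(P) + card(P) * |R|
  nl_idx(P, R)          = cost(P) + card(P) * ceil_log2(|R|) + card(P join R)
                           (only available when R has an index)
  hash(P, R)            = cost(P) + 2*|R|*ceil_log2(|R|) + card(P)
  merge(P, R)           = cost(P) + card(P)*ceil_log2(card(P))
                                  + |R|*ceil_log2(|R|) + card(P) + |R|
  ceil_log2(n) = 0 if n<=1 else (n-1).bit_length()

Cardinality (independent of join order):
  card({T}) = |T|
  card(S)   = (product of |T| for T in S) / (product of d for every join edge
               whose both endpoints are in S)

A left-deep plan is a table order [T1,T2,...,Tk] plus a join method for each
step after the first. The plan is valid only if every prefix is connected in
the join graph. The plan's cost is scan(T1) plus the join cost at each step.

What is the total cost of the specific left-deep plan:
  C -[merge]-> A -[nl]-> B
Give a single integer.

step 1: scan C: cost=250, card=250
step 2: join A via merge
    card(P join A) = 250*60/(5) = 3000
    cost = 250 + 250*8 + 60*6 + 250 + 60 = 2920
step 3: join B via nl
    card(P join B) = 3000*100/(100) = 3000
    cost = 2920 + 3000*100 = 302920

302920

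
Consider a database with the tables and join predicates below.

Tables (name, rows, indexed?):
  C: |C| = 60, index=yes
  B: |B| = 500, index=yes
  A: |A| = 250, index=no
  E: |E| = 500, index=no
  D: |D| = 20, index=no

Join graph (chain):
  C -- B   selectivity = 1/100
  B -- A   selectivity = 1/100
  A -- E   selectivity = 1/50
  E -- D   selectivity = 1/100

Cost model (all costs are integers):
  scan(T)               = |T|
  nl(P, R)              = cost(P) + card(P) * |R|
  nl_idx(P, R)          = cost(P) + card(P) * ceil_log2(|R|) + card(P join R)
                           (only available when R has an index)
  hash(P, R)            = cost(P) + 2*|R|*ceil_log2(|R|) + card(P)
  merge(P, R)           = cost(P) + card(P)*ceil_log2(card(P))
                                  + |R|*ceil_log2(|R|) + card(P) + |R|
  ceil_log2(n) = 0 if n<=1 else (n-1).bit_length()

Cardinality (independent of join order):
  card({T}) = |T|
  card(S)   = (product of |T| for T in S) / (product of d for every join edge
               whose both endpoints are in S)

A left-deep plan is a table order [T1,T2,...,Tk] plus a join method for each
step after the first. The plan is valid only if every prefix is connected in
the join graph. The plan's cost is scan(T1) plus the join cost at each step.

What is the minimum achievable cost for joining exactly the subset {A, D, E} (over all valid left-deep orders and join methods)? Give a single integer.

4250

Selinger DP over subsets of {A,D,E}:
  {A}: scan cost=250, card=250
  {E}: scan cost=500, card=500
  {D}: scan cost=20, card=20
  {AE}: card=2500; try (A,hash)→5000, (E,merge)→7500, (A,merge)→7750, (E,hash)→9500, (E,nl)→125250, (A,nl)→125500; best=5000 via (A,hash)
  {DE}: card=100; try (D,hash)→1200, (E,merge)→5140, (D,merge)→5620, (E,hash)→9040, (E,nl)→10020, (D,nl)→10500; best=1200 via (D,hash)
  {ADE}: card=500; try (A,merge)→4250, (A,hash)→5300, (D,hash)→7700, (A,nl)→26200, (D,merge)→37620, (D,nl)→55000; best=4250 via (A,merge)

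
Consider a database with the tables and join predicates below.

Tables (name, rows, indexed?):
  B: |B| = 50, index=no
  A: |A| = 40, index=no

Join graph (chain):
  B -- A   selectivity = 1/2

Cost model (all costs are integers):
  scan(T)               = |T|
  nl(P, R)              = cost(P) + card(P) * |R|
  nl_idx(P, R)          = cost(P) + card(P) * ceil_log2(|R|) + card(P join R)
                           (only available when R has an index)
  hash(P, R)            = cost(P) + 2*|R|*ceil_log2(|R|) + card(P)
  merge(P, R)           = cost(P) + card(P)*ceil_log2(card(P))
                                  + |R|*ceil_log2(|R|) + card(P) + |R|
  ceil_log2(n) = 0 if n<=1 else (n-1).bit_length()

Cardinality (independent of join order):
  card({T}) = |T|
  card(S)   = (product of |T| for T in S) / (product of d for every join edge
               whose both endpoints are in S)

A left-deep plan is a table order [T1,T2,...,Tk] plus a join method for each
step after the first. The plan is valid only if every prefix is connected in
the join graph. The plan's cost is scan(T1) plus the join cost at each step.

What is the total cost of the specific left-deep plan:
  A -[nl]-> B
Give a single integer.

step 1: scan A: cost=40, card=40
step 2: join B via nl
    card(P join B) = 40*50/(2) = 1000
    cost = 40 + 40*50 = 2040

2040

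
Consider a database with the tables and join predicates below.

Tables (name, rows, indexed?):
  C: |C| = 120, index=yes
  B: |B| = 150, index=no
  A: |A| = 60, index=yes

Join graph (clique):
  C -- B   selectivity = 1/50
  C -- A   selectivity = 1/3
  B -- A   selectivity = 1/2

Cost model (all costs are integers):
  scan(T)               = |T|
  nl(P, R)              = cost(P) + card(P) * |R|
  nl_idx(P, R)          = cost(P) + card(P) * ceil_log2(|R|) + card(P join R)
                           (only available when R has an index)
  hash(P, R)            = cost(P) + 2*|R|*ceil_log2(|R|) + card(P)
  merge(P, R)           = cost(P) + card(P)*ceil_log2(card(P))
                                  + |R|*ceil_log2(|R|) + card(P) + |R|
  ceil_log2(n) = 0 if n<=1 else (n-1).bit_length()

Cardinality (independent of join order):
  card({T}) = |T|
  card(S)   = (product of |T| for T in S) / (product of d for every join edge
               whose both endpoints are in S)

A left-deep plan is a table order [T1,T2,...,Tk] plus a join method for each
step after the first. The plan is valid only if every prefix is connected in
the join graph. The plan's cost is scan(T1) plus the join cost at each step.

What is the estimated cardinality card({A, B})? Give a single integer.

4500

Tables in S: A(60), B(150)
Edges inside S: B-A(d=2)
numerator = 60 * 150 = 9000
denominator = 2 = 2
card(S) = 9000 / 2 = 4500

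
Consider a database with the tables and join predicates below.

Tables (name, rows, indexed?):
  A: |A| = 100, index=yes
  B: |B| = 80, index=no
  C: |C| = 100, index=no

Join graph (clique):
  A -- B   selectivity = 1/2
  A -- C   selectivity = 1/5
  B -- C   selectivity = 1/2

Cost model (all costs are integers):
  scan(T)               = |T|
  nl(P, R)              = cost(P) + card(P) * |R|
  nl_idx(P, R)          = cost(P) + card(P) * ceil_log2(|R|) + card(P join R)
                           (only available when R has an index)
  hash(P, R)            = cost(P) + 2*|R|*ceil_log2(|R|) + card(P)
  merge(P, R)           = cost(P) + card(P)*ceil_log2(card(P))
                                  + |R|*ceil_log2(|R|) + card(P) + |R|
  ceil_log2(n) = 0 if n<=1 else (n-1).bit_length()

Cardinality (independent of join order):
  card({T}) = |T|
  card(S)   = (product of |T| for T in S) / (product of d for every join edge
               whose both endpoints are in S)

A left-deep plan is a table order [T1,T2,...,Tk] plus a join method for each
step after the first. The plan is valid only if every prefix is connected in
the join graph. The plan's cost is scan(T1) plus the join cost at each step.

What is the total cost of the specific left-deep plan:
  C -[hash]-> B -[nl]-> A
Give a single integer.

401320

step 1: scan C: cost=100, card=100
step 2: join B via hash
    card(P join B) = 100*80/(2) = 4000
    cost = 100 + 2*80*7 + 100 = 1320
step 3: join A via nl
    card(P join A) = 4000*100/(2*5) = 40000
    cost = 1320 + 4000*100 = 401320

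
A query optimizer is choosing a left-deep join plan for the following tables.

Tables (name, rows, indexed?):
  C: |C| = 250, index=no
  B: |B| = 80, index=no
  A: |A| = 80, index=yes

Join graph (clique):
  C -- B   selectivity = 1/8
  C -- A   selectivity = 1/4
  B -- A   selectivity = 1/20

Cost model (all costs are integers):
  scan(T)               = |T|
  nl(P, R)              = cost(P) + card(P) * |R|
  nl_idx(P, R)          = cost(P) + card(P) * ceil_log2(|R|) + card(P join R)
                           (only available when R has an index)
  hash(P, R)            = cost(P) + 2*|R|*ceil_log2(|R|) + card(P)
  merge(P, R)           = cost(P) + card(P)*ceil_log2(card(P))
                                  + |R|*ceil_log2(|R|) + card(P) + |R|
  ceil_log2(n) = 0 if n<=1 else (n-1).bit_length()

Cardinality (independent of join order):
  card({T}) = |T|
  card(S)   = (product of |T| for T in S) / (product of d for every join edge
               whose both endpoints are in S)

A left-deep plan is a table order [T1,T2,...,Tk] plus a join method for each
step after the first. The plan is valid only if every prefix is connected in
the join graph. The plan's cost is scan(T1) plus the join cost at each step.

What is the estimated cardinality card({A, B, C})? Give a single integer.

Tables in S: A(80), B(80), C(250)
Edges inside S: C-B(d=8), C-A(d=4), B-A(d=20)
numerator = 80 * 80 * 250 = 1600000
denominator = 8 * 4 * 20 = 640
card(S) = 1600000 / 640 = 2500

2500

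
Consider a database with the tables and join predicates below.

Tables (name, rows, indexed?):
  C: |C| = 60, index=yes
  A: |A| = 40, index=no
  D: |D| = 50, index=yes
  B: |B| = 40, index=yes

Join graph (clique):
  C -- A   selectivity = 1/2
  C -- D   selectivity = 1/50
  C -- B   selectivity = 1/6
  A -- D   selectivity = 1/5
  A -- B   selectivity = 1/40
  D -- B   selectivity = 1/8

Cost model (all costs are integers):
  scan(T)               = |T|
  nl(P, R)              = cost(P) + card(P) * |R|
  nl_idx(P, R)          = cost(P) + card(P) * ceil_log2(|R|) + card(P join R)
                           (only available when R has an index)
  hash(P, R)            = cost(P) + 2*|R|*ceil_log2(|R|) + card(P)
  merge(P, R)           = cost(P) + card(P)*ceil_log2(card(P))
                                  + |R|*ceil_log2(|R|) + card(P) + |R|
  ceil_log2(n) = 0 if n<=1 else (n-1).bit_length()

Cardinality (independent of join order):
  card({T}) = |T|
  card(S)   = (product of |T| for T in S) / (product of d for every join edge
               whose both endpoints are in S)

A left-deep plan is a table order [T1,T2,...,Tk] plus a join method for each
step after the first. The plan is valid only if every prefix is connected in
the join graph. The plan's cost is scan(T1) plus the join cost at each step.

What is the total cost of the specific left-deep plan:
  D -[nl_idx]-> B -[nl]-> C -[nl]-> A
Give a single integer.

17600

step 1: scan D: cost=50, card=50
step 2: join B via nl_idx
    card(P join B) = 50*40/(8) = 250
    cost = 50 + 50*6 + 250 = 600
step 3: join C via nl
    card(P join C) = 250*60/(50*6) = 50
    cost = 600 + 250*60 = 15600
step 4: join A via nl
    card(P join A) = 50*40/(2*5*40) = 5
    cost = 15600 + 50*40 = 17600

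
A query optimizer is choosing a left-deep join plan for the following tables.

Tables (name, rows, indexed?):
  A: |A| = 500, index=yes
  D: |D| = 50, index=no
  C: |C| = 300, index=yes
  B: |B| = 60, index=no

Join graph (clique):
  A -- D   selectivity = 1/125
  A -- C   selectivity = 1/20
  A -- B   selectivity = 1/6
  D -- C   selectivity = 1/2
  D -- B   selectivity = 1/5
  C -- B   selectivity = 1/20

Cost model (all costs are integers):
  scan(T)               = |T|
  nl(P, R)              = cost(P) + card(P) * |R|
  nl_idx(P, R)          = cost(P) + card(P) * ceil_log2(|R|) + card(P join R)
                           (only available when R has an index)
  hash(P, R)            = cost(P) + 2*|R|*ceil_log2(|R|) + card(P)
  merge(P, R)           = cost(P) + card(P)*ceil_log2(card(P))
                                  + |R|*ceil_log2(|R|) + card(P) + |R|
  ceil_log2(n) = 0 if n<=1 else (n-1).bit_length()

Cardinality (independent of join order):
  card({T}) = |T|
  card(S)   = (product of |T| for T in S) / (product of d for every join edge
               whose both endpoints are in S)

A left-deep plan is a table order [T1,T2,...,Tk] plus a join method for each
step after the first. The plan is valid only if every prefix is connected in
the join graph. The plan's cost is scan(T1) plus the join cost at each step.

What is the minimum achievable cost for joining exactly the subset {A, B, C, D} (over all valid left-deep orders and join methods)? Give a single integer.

5370

Selinger DP over subsets of {A,B,C,D}:
  {A}: scan cost=500, card=500
  {D}: scan cost=50, card=50
  {C}: scan cost=300, card=300
  {B}: scan cost=60, card=60
  {AD}: card=200; try (A,nl_idx)→700, (D,hash)→1600, (A,merge)→5400, (D,merge)→5850, (A,hash)→9100, (A,nl)→25050 …(+1); best=700 via (A,nl_idx)
  {AC}: card=7500; try (C,hash)→6400, (A,merge)→8300, (C,merge)→8500, (A,hash)→9600, (A,nl_idx)→10500, (C,nl_idx)→12500 …(+2); best=6400 via (C,hash)
  {AB}: card=5000; try (B,hash)→1720, (A,merge)→5480, (A,nl_idx)→5600, (B,merge)→5920, (A,hash)→9120, (A,nl)→30060 …(+1); best=1720 via (B,hash)
  {CD}: card=7500; try (D,hash)→1200, (C,merge)→3400, (D,merge)→3650, (C,hash)→5500, (C,nl_idx)→8000, (C,nl)→15050 …(+1); best=1200 via (D,hash)
  {BD}: card=600; try (D,hash)→720, (B,hash)→820, (B,merge)→820, (D,merge)→830, (B,nl)→3050, (D,nl)→3060; best=720 via (D,hash)
  {BC}: card=900; try (B,hash)→1320, (C,nl_idx)→1500, (C,merge)→3480, (B,merge)→3720, (C,hash)→5520, (C,nl)→18060 …(+1); best=1320 via (B,hash)
  {ACD}: card=1500; try (C,nl_idx)→4000, (C,merge)→5500, (C,hash)→6300, (D,hash)→14500, (A,hash)→17700, (C,nl)→60700 …(+5); best=4000 via (C,nl_idx)
  {ABD}: card=400; try (B,hash)→1620, (B,merge)→2920, (A,nl_idx)→6520, (D,hash)→7320, (A,hash)→10320, (A,merge)→12320 …(+4); best=1620 via (B,hash)
  {ABC}: card=3750; try (A,hash)→11220, (C,hash)→12120, (A,nl_idx)→13170, (B,hash)→14620, (A,merge)→16220, (C,nl_idx)→50470 …(+5); best=11220 via (A,hash)
  {BCD}: card=4500; try (D,hash)→2820, (C,hash)→6720, (B,hash)→9420, (C,merge)→10320, (C,nl_idx)→10620, (D,merge)→11570 …(+4); best=2820 via (D,hash)
  {ABCD}: card=150; try (C,nl_idx)→5370, (B,hash)→6220, (C,hash)→7420, (C,merge)→8620, (D,hash)→15570, (A,hash)→16320 …(+8); best=5370 via (C,nl_idx)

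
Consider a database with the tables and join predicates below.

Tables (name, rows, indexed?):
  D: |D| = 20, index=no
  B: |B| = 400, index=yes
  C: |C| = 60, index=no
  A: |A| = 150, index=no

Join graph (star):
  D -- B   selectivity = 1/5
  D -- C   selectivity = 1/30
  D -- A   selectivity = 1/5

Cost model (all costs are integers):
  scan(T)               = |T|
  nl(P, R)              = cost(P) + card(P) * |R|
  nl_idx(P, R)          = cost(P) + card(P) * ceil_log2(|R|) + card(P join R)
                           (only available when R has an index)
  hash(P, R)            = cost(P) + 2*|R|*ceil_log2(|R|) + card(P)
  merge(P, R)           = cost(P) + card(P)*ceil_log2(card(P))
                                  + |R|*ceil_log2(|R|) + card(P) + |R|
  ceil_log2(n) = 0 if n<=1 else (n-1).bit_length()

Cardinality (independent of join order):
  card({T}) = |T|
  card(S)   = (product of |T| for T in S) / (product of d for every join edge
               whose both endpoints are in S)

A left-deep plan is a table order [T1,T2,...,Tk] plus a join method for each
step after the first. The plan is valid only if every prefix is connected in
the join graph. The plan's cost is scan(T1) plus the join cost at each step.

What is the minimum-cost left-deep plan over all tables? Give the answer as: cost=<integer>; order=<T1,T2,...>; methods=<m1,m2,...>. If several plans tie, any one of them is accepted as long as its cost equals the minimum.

Selinger DP (subsets sized 1..n):
  {D}: scan cost=20, card=20
  {B}: scan cost=400, card=400
  {C}: scan cost=60, card=60
  {A}: scan cost=150, card=150
  {BD}: card=1600; try (D,hash)→1000, (B,nl_idx)→1800, (B,merge)→4140, (D,merge)→4520, (B,hash)→7240, (B,nl)→8020 …(+1); best=1000 via (D,hash)
  {CD}: card=40; try (D,hash)→320, (C,merge)→560, (D,merge)→600, (C,hash)→760, (C,nl)→1220, (D,nl)→1260; best=320 via (D,hash)
  {AD}: card=600; try (D,hash)→500, (A,merge)→1490, (D,merge)→1620, (A,hash)→2440, (A,nl)→3020, (D,nl)→3150; best=500 via (D,hash)
  {BCD}: card=3200; try (C,hash)→3320, (B,nl_idx)→3880, (B,merge)→4600, (B,hash)→7560, (B,nl)→16320, (C,merge)→20620 …(+1); best=3320 via (C,hash)
  {ABD}: card=48000; try (A,hash)→5000, (B,hash)→8300, (B,merge)→11100, (A,merge)→21550, (B,nl_idx)→53900, (B,nl)→240500 …(+1); best=5000 via (A,hash)
  {ACD}: card=1200; try (C,hash)→1820, (A,merge)→1950, (A,hash)→2760, (A,nl)→6320, (C,merge)→7520, (C,nl)→36500; best=1820 via (C,hash)
  {ABCD}: card=96000; try (A,hash)→8920, (B,hash)→10220, (B,merge)→20220, (A,merge)→46270, (C,hash)→53720, (B,nl_idx)→108620 …(+4); best=8920 via (A,hash)

cost=8920; order=B,D,C,A; methods=hash,hash,hash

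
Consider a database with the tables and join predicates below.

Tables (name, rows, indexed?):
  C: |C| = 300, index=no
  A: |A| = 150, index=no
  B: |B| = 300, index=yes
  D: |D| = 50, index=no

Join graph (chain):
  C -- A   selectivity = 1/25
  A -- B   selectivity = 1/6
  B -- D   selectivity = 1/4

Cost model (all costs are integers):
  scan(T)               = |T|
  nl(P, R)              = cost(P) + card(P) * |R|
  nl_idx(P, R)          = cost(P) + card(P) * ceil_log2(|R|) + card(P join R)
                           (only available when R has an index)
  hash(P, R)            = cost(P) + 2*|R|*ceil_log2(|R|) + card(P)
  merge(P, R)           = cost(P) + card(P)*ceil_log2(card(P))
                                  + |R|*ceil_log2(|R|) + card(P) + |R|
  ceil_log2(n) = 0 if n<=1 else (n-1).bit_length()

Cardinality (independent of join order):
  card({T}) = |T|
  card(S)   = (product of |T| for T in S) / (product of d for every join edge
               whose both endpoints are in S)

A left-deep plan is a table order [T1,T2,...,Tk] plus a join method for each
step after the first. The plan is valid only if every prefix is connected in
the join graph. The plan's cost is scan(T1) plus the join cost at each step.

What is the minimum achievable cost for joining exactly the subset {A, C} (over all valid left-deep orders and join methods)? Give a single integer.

Selinger DP over subsets of {A,C}:
  {C}: scan cost=300, card=300
  {A}: scan cost=150, card=150
  {AC}: card=1800; try (A,hash)→3000, (C,merge)→4500, (A,merge)→4650, (C,hash)→5700, (C,nl)→45150, (A,nl)→45300; best=3000 via (A,hash)

3000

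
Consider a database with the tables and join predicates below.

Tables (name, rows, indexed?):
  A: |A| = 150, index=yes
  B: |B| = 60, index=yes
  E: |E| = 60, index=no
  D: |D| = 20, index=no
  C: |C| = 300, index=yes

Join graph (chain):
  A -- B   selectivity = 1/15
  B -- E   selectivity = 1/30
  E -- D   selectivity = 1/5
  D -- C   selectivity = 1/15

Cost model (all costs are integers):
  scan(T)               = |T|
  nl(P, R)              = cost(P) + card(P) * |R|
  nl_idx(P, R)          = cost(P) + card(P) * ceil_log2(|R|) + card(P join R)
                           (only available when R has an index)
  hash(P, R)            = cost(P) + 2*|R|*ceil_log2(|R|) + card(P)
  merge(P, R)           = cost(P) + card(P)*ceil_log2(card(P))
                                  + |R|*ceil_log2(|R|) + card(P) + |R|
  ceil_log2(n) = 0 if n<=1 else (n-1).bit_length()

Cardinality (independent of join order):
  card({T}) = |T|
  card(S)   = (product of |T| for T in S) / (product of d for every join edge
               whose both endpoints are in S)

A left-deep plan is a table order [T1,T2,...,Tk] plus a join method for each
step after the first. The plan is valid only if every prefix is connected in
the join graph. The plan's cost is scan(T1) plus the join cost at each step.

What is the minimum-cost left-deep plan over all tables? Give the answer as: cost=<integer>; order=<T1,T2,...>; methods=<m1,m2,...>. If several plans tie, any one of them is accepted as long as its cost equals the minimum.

cost=13940; order=A,B,E,D,C; methods=hash,hash,hash,hash

Selinger DP (subsets sized 1..n):
  {A}: scan cost=150, card=150
  {B}: scan cost=60, card=60
  {E}: scan cost=60, card=60
  {D}: scan cost=20, card=20
  {C}: scan cost=300, card=300
  {AB}: card=600; try (B,hash)→1020, (A,nl_idx)→1140, (B,nl_idx)→1650, (A,merge)→1830, (B,merge)→1920, (A,hash)→2520 …(+2); best=1020 via (B,hash)
  {BE}: card=120; try (B,nl_idx)→540, (E,hash)→840, (B,hash)→840, (E,merge)→900, (B,merge)→900, (E,nl)→3660 …(+1); best=540 via (B,nl_idx)
  {DE}: card=240; try (D,hash)→320, (E,merge)→560, (D,merge)→600, (E,hash)→760, (E,nl)→1220, (D,nl)→1260; best=320 via (D,hash)
  {CD}: card=400; try (C,nl_idx)→600, (D,hash)→800, (C,merge)→3140, (D,merge)→3420, (C,hash)→5440, (C,nl)→6020 …(+1); best=600 via (C,nl_idx)
  {ABE}: card=1200; try (E,hash)→2340, (A,nl_idx)→2700, (A,merge)→2850, (A,hash)→3060, (E,merge)→8040, (A,nl)→18540 …(+1); best=2340 via (E,hash)
  {BDE}: card=480; try (D,hash)→860, (B,hash)→1280, (D,merge)→1620, (B,nl_idx)→2240, (B,merge)→2900, (D,nl)→2940 …(+1); best=860 via (D,hash)
  {CDE}: card=4800; try (E,hash)→1720, (E,merge)→5020, (C,merge)→5480, (C,hash)→5960, (C,nl_idx)→7280, (E,nl)→24600 …(+1); best=1720 via (E,hash)
  {ABDE}: card=4800; try (D,hash)→3740, (A,hash)→3740, (A,merge)→7010, (A,nl_idx)→9500, (D,merge)→16860, (D,nl)→26340 …(+1); best=3740 via (D,hash)
  {BCDE}: card=9600; try (C,hash)→6740, (B,hash)→7240, (C,merge)→8660, (C,nl_idx)→14780, (B,nl_idx)→40120, (B,merge)→69340 …(+2); best=6740 via (C,hash)
  {ABCDE}: card=96000; try (C,hash)→13940, (A,hash)→18740, (C,merge)→73940, (C,nl_idx)→142940, (A,merge)→152090, (A,nl_idx)→179540 …(+2); best=13940 via (C,hash)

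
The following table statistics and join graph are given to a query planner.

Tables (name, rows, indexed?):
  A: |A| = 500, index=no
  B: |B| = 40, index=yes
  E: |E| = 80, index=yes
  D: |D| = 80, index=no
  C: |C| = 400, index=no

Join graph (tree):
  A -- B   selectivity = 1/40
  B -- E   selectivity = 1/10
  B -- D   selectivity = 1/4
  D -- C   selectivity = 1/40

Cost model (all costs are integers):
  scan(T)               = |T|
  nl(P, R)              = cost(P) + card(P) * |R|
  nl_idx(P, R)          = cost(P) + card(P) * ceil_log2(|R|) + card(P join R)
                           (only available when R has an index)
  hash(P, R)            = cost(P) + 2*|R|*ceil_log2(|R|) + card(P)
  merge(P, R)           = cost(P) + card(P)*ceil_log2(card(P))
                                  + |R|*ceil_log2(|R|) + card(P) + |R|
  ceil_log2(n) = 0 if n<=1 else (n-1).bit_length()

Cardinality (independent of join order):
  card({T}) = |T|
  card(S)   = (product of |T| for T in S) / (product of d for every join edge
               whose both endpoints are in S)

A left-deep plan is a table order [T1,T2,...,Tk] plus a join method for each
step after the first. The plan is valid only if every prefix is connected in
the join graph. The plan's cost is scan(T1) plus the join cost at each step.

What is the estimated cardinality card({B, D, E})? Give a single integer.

Tables in S: B(40), D(80), E(80)
Edges inside S: B-E(d=10), B-D(d=4)
numerator = 40 * 80 * 80 = 256000
denominator = 10 * 4 = 40
card(S) = 256000 / 40 = 6400

6400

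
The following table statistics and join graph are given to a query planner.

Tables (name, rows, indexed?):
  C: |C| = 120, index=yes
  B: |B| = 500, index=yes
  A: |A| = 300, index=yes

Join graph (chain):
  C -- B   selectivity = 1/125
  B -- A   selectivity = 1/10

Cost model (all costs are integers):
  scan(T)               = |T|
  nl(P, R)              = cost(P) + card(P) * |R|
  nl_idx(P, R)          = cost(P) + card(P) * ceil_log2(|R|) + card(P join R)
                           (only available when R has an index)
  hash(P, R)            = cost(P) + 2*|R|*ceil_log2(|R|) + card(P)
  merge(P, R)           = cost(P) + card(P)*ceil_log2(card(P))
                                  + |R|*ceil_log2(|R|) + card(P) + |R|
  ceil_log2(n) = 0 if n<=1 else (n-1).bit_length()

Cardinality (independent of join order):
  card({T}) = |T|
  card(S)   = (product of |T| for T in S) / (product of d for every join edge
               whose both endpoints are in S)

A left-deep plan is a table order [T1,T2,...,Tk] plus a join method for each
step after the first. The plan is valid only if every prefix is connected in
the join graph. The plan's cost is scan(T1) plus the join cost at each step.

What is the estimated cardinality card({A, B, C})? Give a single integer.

14400

Tables in S: A(300), B(500), C(120)
Edges inside S: C-B(d=125), B-A(d=10)
numerator = 300 * 500 * 120 = 18000000
denominator = 125 * 10 = 1250
card(S) = 18000000 / 1250 = 14400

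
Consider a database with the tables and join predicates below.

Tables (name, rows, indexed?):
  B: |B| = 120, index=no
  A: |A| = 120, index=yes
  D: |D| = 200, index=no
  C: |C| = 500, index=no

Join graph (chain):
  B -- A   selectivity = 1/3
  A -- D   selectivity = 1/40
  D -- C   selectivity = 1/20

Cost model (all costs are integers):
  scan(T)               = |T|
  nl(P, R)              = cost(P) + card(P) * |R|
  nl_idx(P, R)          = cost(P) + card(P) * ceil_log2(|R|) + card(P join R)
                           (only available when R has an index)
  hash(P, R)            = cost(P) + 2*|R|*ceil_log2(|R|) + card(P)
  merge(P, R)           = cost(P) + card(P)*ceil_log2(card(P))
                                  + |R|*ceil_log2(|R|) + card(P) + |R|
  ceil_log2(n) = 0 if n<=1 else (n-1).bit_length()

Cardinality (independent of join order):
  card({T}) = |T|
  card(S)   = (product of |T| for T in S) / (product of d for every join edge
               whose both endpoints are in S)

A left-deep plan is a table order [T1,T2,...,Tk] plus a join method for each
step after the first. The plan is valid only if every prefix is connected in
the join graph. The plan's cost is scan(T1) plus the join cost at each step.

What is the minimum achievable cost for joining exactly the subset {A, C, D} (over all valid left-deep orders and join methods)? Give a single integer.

Selinger DP over subsets of {A,C,D}:
  {A}: scan cost=120, card=120
  {D}: scan cost=200, card=200
  {C}: scan cost=500, card=500
  {AD}: card=600; try (A,hash)→2080, (A,nl_idx)→2200, (D,merge)→2880, (A,merge)→2960, (D,hash)→3440, (D,nl)→24120 …(+1); best=2080 via (A,hash)
  {CD}: card=5000; try (D,hash)→4200, (C,merge)→7000, (D,merge)→7300, (C,hash)→9400, (C,nl)→100200, (D,nl)→100500; best=4200 via (D,hash)
  {ACD}: card=15000; try (A,hash)→10880, (C,hash)→11680, (C,merge)→13680, (A,nl_idx)→54200, (A,merge)→75160, (C,nl)→302080 …(+1); best=10880 via (A,hash)

10880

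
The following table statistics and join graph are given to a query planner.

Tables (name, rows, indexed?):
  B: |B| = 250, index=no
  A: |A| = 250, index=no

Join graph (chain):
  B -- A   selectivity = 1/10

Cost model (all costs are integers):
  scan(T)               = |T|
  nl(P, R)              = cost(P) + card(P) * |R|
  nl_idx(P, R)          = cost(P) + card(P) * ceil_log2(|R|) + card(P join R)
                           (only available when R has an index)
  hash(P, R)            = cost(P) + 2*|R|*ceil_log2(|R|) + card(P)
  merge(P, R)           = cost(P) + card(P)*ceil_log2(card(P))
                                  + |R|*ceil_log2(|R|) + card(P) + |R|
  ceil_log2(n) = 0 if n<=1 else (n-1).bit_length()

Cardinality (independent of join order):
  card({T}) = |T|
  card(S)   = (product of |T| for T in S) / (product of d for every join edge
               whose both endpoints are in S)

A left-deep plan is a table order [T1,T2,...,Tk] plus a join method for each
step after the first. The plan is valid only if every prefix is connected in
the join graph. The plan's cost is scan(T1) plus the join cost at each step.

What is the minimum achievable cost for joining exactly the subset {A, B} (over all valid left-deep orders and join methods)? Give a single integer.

Selinger DP over subsets of {A,B}:
  {B}: scan cost=250, card=250
  {A}: scan cost=250, card=250
  {AB}: card=6250; try (B,hash)→4500, (A,hash)→4500, (B,merge)→4750, (A,merge)→4750, (B,nl)→62750, (A,nl)→62750; best=4500 via (B,hash)

4500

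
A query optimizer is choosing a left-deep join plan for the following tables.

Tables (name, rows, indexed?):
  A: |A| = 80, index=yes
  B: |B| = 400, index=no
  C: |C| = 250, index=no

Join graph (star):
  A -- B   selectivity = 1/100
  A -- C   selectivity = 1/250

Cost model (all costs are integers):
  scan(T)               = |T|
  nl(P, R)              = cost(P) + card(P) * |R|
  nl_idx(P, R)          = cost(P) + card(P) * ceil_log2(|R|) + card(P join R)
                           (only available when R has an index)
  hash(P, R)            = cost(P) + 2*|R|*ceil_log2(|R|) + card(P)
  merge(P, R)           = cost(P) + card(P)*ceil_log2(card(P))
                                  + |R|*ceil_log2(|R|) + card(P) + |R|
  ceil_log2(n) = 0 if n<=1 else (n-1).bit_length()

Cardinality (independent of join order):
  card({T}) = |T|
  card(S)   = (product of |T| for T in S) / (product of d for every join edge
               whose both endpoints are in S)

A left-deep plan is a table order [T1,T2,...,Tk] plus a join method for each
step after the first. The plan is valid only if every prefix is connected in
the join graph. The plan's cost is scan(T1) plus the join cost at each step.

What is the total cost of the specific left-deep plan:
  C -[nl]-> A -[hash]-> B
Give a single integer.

step 1: scan C: cost=250, card=250
step 2: join A via nl
    card(P join A) = 250*80/(250) = 80
    cost = 250 + 250*80 = 20250
step 3: join B via hash
    card(P join B) = 80*400/(100) = 320
    cost = 20250 + 2*400*9 + 80 = 27530

27530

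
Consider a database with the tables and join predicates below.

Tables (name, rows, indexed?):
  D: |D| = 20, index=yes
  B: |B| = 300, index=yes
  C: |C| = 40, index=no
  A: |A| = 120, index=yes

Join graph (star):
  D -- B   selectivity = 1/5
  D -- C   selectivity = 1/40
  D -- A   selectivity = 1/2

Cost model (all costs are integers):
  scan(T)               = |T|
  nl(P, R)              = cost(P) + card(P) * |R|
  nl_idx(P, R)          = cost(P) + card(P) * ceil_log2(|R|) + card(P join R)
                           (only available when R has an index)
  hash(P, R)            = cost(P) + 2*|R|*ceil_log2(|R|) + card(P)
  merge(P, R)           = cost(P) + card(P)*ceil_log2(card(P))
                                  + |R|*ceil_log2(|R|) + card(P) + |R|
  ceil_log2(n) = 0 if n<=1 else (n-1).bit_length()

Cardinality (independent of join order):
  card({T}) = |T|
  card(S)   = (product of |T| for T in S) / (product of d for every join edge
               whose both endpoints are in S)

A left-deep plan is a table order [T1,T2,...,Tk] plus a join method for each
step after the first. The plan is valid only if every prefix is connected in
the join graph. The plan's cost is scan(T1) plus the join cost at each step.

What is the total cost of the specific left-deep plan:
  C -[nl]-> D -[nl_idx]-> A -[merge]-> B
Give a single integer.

19580

step 1: scan C: cost=40, card=40
step 2: join D via nl
    card(P join D) = 40*20/(40) = 20
    cost = 40 + 40*20 = 840
step 3: join A via nl_idx
    card(P join A) = 20*120/(2) = 1200
    cost = 840 + 20*7 + 1200 = 2180
step 4: join B via merge
    card(P join B) = 1200*300/(5) = 72000
    cost = 2180 + 1200*11 + 300*9 + 1200 + 300 = 19580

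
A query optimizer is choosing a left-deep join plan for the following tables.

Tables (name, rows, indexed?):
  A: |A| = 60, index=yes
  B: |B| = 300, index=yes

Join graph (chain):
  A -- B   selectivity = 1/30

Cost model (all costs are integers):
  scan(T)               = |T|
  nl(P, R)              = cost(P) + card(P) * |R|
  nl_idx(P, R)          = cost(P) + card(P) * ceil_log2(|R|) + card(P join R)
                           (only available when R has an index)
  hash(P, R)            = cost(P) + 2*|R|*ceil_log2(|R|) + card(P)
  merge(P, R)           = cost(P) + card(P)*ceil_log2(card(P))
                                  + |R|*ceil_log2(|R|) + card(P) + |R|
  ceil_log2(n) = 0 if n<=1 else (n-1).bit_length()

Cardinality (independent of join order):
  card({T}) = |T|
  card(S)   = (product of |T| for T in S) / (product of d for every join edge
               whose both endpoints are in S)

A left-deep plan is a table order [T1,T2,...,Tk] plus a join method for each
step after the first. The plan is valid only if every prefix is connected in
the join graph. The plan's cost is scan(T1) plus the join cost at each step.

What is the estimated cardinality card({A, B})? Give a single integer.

600

Tables in S: A(60), B(300)
Edges inside S: A-B(d=30)
numerator = 60 * 300 = 18000
denominator = 30 = 30
card(S) = 18000 / 30 = 600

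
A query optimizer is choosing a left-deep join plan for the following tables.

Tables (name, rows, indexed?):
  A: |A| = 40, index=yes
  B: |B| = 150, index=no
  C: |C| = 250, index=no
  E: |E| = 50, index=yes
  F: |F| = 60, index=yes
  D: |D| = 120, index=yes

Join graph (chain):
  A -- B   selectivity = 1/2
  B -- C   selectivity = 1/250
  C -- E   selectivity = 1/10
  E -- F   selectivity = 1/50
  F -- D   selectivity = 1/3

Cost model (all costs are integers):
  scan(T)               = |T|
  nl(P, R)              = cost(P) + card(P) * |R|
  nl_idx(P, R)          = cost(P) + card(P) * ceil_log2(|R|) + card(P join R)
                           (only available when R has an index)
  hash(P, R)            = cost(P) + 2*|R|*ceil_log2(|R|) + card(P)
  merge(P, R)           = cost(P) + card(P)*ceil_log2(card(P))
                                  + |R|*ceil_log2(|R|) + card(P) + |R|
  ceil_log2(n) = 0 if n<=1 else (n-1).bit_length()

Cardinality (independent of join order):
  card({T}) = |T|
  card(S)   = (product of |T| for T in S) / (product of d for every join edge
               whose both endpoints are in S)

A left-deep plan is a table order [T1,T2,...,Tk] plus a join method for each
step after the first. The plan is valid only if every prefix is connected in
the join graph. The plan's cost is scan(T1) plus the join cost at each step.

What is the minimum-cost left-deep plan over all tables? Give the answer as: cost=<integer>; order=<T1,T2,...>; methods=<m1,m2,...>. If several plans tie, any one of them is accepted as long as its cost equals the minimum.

cost=26180; order=C,B,E,F,A,D; methods=hash,hash,hash,hash,hash

Selinger DP (subsets sized 1..n):
  {A}: scan cost=40, card=40
  {B}: scan cost=150, card=150
  {C}: scan cost=250, card=250
  {E}: scan cost=50, card=50
  {F}: scan cost=60, card=60
  {D}: scan cost=120, card=120
  {AB}: card=3000; try (A,hash)→780, (B,merge)→1670, (A,merge)→1780, (B,hash)→2480, (A,nl_idx)→4050, (B,nl)→6040 …(+1); best=780 via (A,hash)
  {BC}: card=150; try (B,hash)→2900, (C,merge)→3750, (B,merge)→3850, (C,hash)→4300, (C,nl)→37650, (B,nl)→37750; best=2900 via (B,hash)
  {CE}: card=1250; try (E,hash)→1100, (C,merge)→2650, (E,merge)→2850, (E,nl_idx)→3000, (C,hash)→4100, (C,nl)→12550 …(+1); best=1100 via (E,hash)
  {EF}: card=60; try (F,nl_idx)→410, (E,nl_idx)→480, (E,hash)→720, (F,hash)→820, (F,merge)→820, (E,merge)→830 …(+2); best=410 via (F,nl_idx)
  {DF}: card=2400; try (F,hash)→960, (D,merge)→1440, (F,merge)→1500, (D,hash)→1800, (D,nl_idx)→2880, (F,nl_idx)→3240 …(+2); best=960 via (F,hash)
  {ABC}: card=3000; try (A,hash)→3530, (A,merge)→4530, (A,nl_idx)→6800, (C,hash)→7780, (A,nl)→8900, (C,merge)→42030 …(+1); best=3530 via (A,hash)
  {BCE}: card=750; try (E,hash)→3650, (E,nl_idx)→4550, (E,merge)→4600, (B,hash)→4750, (E,nl)→10400, (B,merge)→17450 …(+1); best=3650 via (E,hash)
  {CEF}: card=1500; try (F,hash)→3070, (C,merge)→3080, (C,hash)→4470, (F,nl_idx)→10100, (C,nl)→15410, (F,merge)→16520 …(+1); best=3070 via (F,hash)
  {DEF}: card=2400; try (D,merge)→1790, (D,hash)→2150, (D,nl_idx)→3230, (E,hash)→3960, (D,nl)→7610, (E,nl_idx)→17760 …(+2); best=1790 via (D,merge)
  {ABCE}: card=15000; try (A,hash)→4880, (E,hash)→7130, (A,merge)→12180, (A,nl_idx)→23150, (A,nl)→33650, (E,nl_idx)→36530 …(+2); best=4880 via (A,hash)
  {BCEF}: card=900; try (F,hash)→5120, (B,hash)→6970, (F,nl_idx)→9050, (F,merge)→12320, (B,merge)→22420, (F,nl)→48650 …(+1); best=5120 via (F,hash)
  {CDEF}: card=60000; try (D,hash)→6250, (C,hash)→8190, (D,merge)→22030, (C,merge)→35240, (D,nl_idx)→73570, (D,nl)→183070 …(+1); best=6250 via (D,hash)
  {ABCEF}: card=18000; try (A,hash)→6500, (A,merge)→15300, (F,hash)→20600, (A,nl_idx)→28520, (A,nl)→41120, (F,nl_idx)→112880 …(+2); best=6500 via (A,hash)
  {BCDEF}: card=36000; try (D,hash)→7700, (D,merge)→15980, (D,nl_idx)→47420, (B,hash)→68650, (D,nl)→113120, (B,merge)→1027600 …(+1); best=7700 via (D,hash)
  {ABCDEF}: card=720000; try (D,hash)→26180, (A,hash)→44180, (D,merge)→295460, (A,merge)→619980, (D,nl_idx)→852500, (A,nl_idx)→943700 …(+2); best=26180 via (D,hash)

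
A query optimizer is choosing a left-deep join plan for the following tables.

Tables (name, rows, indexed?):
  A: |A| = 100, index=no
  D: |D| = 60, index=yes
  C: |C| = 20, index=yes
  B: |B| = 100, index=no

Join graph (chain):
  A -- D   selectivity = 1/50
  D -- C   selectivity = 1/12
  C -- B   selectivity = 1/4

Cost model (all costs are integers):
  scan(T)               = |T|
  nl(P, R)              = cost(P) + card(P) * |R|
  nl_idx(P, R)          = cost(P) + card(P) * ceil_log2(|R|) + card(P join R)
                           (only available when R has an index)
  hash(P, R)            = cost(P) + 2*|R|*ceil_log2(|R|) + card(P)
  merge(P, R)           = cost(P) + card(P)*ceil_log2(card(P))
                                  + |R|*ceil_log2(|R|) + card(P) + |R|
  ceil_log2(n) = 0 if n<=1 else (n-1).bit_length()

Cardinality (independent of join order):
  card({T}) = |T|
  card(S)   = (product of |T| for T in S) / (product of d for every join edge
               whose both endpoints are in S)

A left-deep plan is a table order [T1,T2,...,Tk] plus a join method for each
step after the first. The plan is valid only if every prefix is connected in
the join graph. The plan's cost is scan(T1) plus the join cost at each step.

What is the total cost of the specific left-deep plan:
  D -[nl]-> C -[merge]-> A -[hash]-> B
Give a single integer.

step 1: scan D: cost=60, card=60
step 2: join C via nl
    card(P join C) = 60*20/(12) = 100
    cost = 60 + 60*20 = 1260
step 3: join A via merge
    card(P join A) = 100*100/(50) = 200
    cost = 1260 + 100*7 + 100*7 + 100 + 100 = 2860
step 4: join B via hash
    card(P join B) = 200*100/(4) = 5000
    cost = 2860 + 2*100*7 + 200 = 4460

4460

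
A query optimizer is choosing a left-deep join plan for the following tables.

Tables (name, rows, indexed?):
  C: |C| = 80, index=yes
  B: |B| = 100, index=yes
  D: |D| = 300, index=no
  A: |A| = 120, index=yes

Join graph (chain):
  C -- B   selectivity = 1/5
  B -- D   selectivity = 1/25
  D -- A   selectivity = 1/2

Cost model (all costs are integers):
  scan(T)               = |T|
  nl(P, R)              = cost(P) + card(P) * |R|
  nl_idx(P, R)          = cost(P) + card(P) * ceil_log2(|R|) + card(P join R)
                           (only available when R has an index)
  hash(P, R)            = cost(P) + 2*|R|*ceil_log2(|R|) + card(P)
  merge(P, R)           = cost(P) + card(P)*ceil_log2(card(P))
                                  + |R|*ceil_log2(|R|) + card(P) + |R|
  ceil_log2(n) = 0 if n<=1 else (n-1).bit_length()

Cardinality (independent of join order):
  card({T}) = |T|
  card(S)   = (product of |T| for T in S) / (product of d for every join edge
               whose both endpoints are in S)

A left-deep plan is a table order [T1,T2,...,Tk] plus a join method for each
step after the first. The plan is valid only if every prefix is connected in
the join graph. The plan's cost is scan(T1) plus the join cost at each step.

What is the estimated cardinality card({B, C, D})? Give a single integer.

19200

Tables in S: B(100), C(80), D(300)
Edges inside S: C-B(d=5), B-D(d=25)
numerator = 100 * 80 * 300 = 2400000
denominator = 5 * 25 = 125
card(S) = 2400000 / 125 = 19200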